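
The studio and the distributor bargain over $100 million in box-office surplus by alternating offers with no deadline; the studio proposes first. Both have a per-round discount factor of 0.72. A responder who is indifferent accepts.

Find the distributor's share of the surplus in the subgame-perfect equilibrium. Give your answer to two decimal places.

When the studio proposes, the distributor accepts any offer worth at least 0.72 times what the distributor would get by proposing next round; and vice versa.
This gives x = 100 − 0.72y and y = 100 − 0.72x, where x and y are each side's share when it proposes.
Hence (1 − 0.72·0.72)x = 100(1 − 0.72), i.e. 0.4816·x = 28.
x ≈ 58.1395; the distributor's share is 100 − x ≈ 41.8605.

41.86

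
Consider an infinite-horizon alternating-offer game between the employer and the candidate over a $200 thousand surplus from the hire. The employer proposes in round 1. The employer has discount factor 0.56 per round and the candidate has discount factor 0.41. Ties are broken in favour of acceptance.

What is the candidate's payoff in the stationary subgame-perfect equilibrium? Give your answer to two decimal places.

46.83

Let x be the employer's share when the employer proposes and y be the candidate's share when the candidate proposes.
The candidate accepts iff offered ≥ 0.41·y, so x = 200 − 0.41y. Symmetrically y = 200 − 0.56x.
Substituting: x = 200 − 0.41(200 − 0.56x), giving x(1 − 0.56·0.41) = 200(1 − 0.41).
So x = 200 × 0.59 / 0.7704 ≈ 153.1672, and the candidate receives 200 − x ≈ 46.8328.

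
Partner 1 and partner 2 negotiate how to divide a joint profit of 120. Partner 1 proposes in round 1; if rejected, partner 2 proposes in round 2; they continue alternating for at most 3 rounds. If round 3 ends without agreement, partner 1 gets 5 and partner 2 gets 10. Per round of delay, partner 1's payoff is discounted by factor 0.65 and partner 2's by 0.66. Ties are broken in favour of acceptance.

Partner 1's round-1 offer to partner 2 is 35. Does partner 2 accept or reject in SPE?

Accept

Round 3 (partner 1 proposes): partner 2 gets 10 if talks fail, so partner 1 offers 10 and keeps 110.
Round 2 (partner 2 proposes): partner 1 can get 110 next round, worth 0.65 × 110 = 71.5 now; partner 2 offers that and keeps 48.5.
So by rejecting in round 1, partner 2 gets 48.5 next round, worth 0.66 × 48.5 = 32.01 now.
Offer 35 ≥ 32.01, so partner 2 accepts.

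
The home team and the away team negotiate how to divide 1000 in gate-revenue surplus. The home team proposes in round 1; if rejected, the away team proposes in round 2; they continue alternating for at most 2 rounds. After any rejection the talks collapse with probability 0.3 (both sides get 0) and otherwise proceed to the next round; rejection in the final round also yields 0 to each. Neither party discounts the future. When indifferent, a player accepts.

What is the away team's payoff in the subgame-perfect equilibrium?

Round 2 (the away team proposes): the home team will accept anything ≥ 0, so the away team offers 0 and keeps 1000.
Round 1 (the home team proposes): rejecting gives the away team an expected 0.7 × 1000 = 700, so the home team offers 700, keeping 300.

700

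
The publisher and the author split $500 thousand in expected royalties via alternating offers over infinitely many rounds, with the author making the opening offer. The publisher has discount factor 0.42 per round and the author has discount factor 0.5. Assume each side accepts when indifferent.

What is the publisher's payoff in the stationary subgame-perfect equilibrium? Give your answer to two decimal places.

132.91

When the author proposes, the publisher accepts any offer worth at least 0.42 times what the publisher would get by proposing next round; and vice versa.
This gives x = 500 − 0.42y and y = 500 − 0.5x, where x and y are each side's share when it proposes.
Hence (1 − 0.42·0.5)x = 500(1 − 0.42), i.e. 0.79·x = 290.
x ≈ 367.0886; the publisher's share is 500 − x ≈ 132.9114.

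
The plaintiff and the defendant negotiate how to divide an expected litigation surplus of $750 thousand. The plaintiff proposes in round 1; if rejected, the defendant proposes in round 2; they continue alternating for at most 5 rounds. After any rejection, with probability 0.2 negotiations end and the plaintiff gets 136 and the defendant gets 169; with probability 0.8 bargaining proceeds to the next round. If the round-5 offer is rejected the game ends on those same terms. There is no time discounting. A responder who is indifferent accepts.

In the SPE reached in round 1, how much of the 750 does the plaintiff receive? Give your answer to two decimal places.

464.23

Round 5 (the plaintiff proposes): the defendant gets 169 if talks fail, so the plaintiff offers 169 and keeps 581.
Round 4 (the defendant proposes): rejecting gives the plaintiff an expected 0.8 × 581 + 0.2 × 136 = 492. The defendant offers 492 and keeps 750 − 492 = 258.
Round 3 (the plaintiff proposes): rejecting gives the defendant an expected 0.8 × 258 + 0.2 × 169 = 240.2. The plaintiff offers 240.2 and keeps 750 − 240.2 = 509.8.
Round 2 (the defendant proposes): rejecting gives the plaintiff an expected 0.8 × 509.8 + 0.2 × 136 = 435.04. The defendant offers 435.04 and keeps 750 − 435.04 = 314.96.
Round 1 (the plaintiff proposes): rejecting gives the defendant an expected 0.8 × 314.96 + 0.2 × 169 = 285.768; the plaintiff offers that and keeps 464.232.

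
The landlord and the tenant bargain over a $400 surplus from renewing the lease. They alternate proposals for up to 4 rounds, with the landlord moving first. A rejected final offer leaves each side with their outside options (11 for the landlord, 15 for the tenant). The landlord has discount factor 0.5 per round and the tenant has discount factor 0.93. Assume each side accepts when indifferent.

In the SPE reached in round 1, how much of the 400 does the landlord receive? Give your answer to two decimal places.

45.78

Round 4 (the tenant proposes): the landlord gets 11 if talks fail, so the tenant offers 11 and keeps 389.
Round 3 (the landlord proposes): the tenant can get 389 next round, worth 0.93 × 389 = 361.77 now; the landlord offers that and keeps 38.23.
Round 2 (the tenant proposes): the landlord can get 38.23 next round, worth 0.5 × 38.23 = 19.115 now. The tenant offers 19.115 and keeps 400 − 19.115 = 380.885.
Round 1 (the landlord proposes): the tenant can get 380.885 next round, worth 0.93 × 380.885 = 354.22305 now; the landlord offers that and keeps 45.77695.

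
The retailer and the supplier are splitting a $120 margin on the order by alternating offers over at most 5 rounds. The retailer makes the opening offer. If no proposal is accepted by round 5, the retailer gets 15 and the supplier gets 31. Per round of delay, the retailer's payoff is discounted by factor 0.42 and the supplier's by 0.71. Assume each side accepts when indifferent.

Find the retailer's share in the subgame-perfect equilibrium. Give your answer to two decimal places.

By backward induction:
Round 5 (the retailer proposes): the supplier gets 31 if talks fail, so the retailer offers 31 and keeps 89.
Round 4 (the supplier proposes): the retailer can get 89 next round, worth 0.42 × 89 = 37.38 now, so the supplier offers 37.38, keeping 82.62.
Round 3 (the retailer proposes): the supplier can get 82.62 next round, worth 0.71 × 82.62 = 58.6602 now, so the retailer offers 58.6602, keeping 61.3398.
Round 2 (the supplier proposes): the retailer can get 61.3398 next round, worth 0.42 × 61.3398 = 25.762716 now, so the supplier offers 25.762716, keeping 94.237284.
Round 1 (the retailer proposes): the supplier can get 94.237284 next round, worth 0.71 × 94.237284 = 66.90847164 now, so the retailer offers 66.90847164, keeping 53.09152836.

53.09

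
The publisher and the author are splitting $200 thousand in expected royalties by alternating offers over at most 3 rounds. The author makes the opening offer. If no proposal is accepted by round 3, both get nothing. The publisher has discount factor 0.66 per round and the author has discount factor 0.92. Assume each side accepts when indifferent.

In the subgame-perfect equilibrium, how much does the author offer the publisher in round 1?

Round 3 (the author proposes): rejection yields 0 for the publisher; the author offers 0 and keeps 200.
Round 2 (the publisher proposes): the author can get 200 next round, worth 0.92 × 200 = 184 now, so the publisher offers 184, keeping 16.
Round 1 (the author proposes): the publisher can get 16 next round, worth 0.66 × 16 = 10.56 now, so the author offers 10.56, keeping 189.44.

10.56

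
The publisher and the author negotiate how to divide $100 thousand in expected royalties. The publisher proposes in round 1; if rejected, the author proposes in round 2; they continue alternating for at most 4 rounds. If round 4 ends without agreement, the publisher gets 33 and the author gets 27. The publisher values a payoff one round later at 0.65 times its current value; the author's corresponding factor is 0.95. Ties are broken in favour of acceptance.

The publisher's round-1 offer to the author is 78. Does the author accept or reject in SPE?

Round 4 (the author proposes): the publisher gets 33 if talks fail, so the author offers 33 and keeps 67.
Round 3 (the publisher proposes): the author can get 67 next round, worth 0.95 × 67 = 63.65 now; the publisher offers that and keeps 36.35.
Round 2 (the author proposes): the publisher can get 36.35 next round, worth 0.65 × 36.35 = 23.6275 now. The author offers 23.6275 and keeps 100 − 23.6275 = 76.3725.
So by rejecting in round 1, the author gets 76.3725 next round, worth 0.95 × 76.3725 = 72.553875 now.
Offer 78 ≥ 72.553875, so the author accepts.

Accept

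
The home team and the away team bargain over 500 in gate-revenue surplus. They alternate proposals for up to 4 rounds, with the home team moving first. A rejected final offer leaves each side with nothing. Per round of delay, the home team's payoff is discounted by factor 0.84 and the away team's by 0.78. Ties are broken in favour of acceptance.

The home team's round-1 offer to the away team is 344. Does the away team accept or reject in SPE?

Accept

Work out the away team's continuation value if the offer is rejected.
Round 4 (the away team proposes): rejection yields 0 for the home team; the away team offers 0 and keeps 500.
Round 3 (the home team proposes): the away team can get 500 next round, worth 0.78 × 500 = 390 now, so the home team offers 390, keeping 110.
Round 2 (the away team proposes): the home team can get 110 next round, worth 0.84 × 110 = 92.4 now; the away team offers that and keeps 407.6.
So by rejecting in round 1, the away team gets 407.6 next round, worth 0.78 × 407.6 = 317.928 now.
Offer 344 ≥ 317.928, so the away team accepts.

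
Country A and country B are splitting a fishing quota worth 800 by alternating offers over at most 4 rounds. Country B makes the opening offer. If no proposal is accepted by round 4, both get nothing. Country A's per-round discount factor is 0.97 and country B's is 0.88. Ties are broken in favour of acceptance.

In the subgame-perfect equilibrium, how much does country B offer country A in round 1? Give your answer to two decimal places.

755.51

Solve by backward induction from round 4.
Round 4 (country A proposes): country B will accept anything ≥ 0, so country A offers 0 and keeps 800.
Round 3 (country B proposes): country A can get 800 next round, worth 0.97 × 800 = 776 now, so country B offers 776, keeping 24.
Round 2 (country A proposes): country B can get 24 next round, worth 0.88 × 24 = 21.12 now; country A offers that and keeps 778.88.
Round 1 (country B proposes): country A can get 778.88 next round, worth 0.97 × 778.88 = 755.5136 now. Country B offers 755.5136 and keeps 800 − 755.5136 = 44.4864.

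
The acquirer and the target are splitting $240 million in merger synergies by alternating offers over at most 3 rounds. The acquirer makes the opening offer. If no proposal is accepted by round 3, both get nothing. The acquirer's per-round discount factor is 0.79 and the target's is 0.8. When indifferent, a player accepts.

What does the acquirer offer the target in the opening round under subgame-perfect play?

40.32

Work backward from the last round.
Round 3 (the acquirer proposes): rejection yields 0 for the target; the acquirer offers 0 and keeps 240.
Round 2 (the target proposes): the acquirer can get 240 next round, worth 0.79 × 240 = 189.6 now, so the target offers 189.6, keeping 50.4.
Round 1 (the acquirer proposes): the target can get 50.4 next round, worth 0.8 × 50.4 = 40.32 now. The acquirer offers 40.32 and keeps 240 − 40.32 = 199.68.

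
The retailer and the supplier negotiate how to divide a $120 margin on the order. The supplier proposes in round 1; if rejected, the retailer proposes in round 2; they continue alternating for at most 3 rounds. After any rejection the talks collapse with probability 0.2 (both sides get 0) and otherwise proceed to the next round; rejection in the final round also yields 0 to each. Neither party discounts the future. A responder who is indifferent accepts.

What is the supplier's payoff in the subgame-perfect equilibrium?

100.8

By backward induction:
Round 3 (the supplier proposes): rejection yields 0 for the retailer; the supplier offers 0 and keeps 120.
Round 2 (the retailer proposes): rejecting gives the supplier an expected 0.8 × 120 = 96; the retailer offers that and keeps 24.
Round 1 (the supplier proposes): rejecting gives the retailer an expected 0.8 × 24 = 19.2; the supplier offers that and keeps 100.8.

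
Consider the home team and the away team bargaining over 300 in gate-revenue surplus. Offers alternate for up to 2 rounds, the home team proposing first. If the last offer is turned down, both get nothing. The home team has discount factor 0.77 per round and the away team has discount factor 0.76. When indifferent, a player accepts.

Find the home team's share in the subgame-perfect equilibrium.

72

Round 2 (the away team proposes): rejection yields 0 for the home team; the away team offers 0 and keeps 300.
Round 1 (the home team proposes): the away team can get 300 next round, worth 0.76 × 300 = 228 now, so the home team offers 228, keeping 72.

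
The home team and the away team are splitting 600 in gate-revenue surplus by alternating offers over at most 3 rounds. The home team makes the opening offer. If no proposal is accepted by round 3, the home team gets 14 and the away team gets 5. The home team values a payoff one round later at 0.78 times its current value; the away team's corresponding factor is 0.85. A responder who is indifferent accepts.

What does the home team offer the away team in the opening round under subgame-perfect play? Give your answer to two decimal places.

115.52

Solve by backward induction from round 3.
Round 3 (the home team proposes): the away team gets 5 if talks fail, so the home team offers 5 and keeps 595.
Round 2 (the away team proposes): the home team can get 595 next round, worth 0.78 × 595 = 464.1 now; the away team offers that and keeps 135.9.
Round 1 (the home team proposes): the away team can get 135.9 next round, worth 0.85 × 135.9 = 115.515 now; the home team offers that and keeps 484.485.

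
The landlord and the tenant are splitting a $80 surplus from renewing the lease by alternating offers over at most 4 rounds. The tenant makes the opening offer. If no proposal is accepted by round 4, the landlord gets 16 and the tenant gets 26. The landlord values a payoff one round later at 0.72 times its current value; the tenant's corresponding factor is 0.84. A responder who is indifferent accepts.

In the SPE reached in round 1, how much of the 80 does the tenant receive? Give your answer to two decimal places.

47.27

Round 4 (the landlord proposes): the tenant gets 26 if talks fail, so the landlord offers 26 and keeps 54.
Round 3 (the tenant proposes): the landlord can get 54 next round, worth 0.72 × 54 = 38.88 now; the tenant offers that and keeps 41.12.
Round 2 (the landlord proposes): the tenant can get 41.12 next round, worth 0.84 × 41.12 = 34.5408 now; the landlord offers that and keeps 45.4592.
Round 1 (the tenant proposes): the landlord can get 45.4592 next round, worth 0.72 × 45.4592 = 32.730624 now; the tenant offers that and keeps 47.269376.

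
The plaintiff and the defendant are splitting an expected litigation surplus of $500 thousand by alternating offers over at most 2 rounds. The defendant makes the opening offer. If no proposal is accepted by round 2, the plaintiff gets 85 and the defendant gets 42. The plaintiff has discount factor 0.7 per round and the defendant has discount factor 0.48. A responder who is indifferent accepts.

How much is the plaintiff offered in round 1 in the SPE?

320.6

Round 2 (the plaintiff proposes): the defendant gets 42 if talks fail, so the plaintiff offers 42 and keeps 458.
Round 1 (the defendant proposes): the plaintiff can get 458 next round, worth 0.7 × 458 = 320.6 now; the defendant offers that and keeps 179.4.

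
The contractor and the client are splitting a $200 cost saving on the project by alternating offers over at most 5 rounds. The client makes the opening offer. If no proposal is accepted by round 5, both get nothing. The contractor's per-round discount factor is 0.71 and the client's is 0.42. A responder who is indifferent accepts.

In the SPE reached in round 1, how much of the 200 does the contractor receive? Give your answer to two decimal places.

106.92

Round 5 (the client proposes): rejection yields 0 for the contractor; the client offers 0 and keeps 200.
Round 4 (the contractor proposes): the client can get 200 next round, worth 0.42 × 200 = 84 now; the contractor offers that and keeps 116.
Round 3 (the client proposes): the contractor can get 116 next round, worth 0.71 × 116 = 82.36 now. The client offers 82.36 and keeps 200 − 82.36 = 117.64.
Round 2 (the contractor proposes): the client can get 117.64 next round, worth 0.42 × 117.64 = 49.4088 now; the contractor offers that and keeps 150.5912.
Round 1 (the client proposes): the contractor can get 150.5912 next round, worth 0.71 × 150.5912 = 106.919752 now. The client offers 106.919752 and keeps 200 − 106.919752 = 93.080248.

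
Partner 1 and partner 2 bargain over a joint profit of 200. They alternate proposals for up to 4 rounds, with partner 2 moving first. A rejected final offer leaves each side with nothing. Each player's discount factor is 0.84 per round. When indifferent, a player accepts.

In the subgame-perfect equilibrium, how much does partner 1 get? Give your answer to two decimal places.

By backward induction:
Round 4 (partner 1 proposes): rejection yields 0 for partner 2; partner 1 offers 0 and keeps 200.
Round 3 (partner 2 proposes): partner 1 can get 200 next round, worth 0.84 × 200 = 168 now. Partner 2 offers 168 and keeps 200 − 168 = 32.
Round 2 (partner 1 proposes): partner 2 can get 32 next round, worth 0.84 × 32 = 26.88 now; partner 1 offers that and keeps 173.12.
Round 1 (partner 2 proposes): partner 1 can get 173.12 next round, worth 0.84 × 173.12 = 145.4208 now. Partner 2 offers 145.4208 and keeps 200 − 145.4208 = 54.5792.

145.42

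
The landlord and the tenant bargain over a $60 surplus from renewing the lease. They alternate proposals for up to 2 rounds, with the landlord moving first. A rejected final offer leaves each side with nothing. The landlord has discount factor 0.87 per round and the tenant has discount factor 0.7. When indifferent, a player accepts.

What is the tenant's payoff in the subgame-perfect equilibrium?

42

Round 2 (the tenant proposes): the landlord will accept anything ≥ 0, so the tenant offers 0 and keeps 60.
Round 1 (the landlord proposes): the tenant can get 60 next round, worth 0.7 × 60 = 42 now, so the landlord offers 42, keeping 18.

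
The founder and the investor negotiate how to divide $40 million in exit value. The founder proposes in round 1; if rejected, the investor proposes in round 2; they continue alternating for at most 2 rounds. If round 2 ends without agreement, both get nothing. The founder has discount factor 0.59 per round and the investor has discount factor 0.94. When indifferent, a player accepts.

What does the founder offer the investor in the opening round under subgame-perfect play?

Round 2 (the investor proposes): rejection yields 0 for the founder; the investor offers 0 and keeps 40.
Round 1 (the founder proposes): the investor can get 40 next round, worth 0.94 × 40 = 37.6 now; the founder offers that and keeps 2.4.

37.6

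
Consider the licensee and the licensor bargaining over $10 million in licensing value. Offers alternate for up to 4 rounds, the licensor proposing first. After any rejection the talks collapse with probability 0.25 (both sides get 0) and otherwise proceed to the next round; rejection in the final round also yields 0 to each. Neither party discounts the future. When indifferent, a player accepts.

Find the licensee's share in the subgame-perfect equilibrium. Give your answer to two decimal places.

6.09

Round 4 (the licensee proposes): the licensor will accept anything ≥ 0, so the licensee offers 0 and keeps 10.
Round 3 (the licensor proposes): rejecting gives the licensee an expected 0.75 × 10 = 7.5. The licensor offers 7.5 and keeps 10 − 7.5 = 2.5.
Round 2 (the licensee proposes): rejecting gives the licensor an expected 0.75 × 2.5 = 1.875, so the licensee offers 1.875, keeping 8.125.
Round 1 (the licensor proposes): rejecting gives the licensee an expected 0.75 × 8.125 = 6.09375; the licensor offers that and keeps 3.90625.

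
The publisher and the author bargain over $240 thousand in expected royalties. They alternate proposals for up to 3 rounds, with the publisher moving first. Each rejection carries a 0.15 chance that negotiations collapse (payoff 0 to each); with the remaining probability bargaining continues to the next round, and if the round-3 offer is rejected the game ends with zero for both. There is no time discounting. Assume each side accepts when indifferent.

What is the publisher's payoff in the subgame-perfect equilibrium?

Round 3 (the publisher proposes): rejection yields 0 for the author; the publisher offers 0 and keeps 240.
Round 2 (the author proposes): rejecting gives the publisher an expected 0.85 × 240 = 204, so the author offers 204, keeping 36.
Round 1 (the publisher proposes): rejecting gives the author an expected 0.85 × 36 = 30.6, so the publisher offers 30.6, keeping 209.4.

209.4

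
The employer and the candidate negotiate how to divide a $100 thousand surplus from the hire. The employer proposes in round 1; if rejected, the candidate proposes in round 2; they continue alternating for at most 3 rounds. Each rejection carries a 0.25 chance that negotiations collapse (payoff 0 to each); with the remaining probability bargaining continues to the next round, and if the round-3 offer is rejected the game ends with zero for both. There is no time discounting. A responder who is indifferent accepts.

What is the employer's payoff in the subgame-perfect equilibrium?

Round 3 (the employer proposes): the candidate will accept anything ≥ 0, so the employer offers 0 and keeps 100.
Round 2 (the candidate proposes): rejecting gives the employer an expected 0.75 × 100 = 75; the candidate offers that and keeps 25.
Round 1 (the employer proposes): rejecting gives the candidate an expected 0.75 × 25 = 18.75, so the employer offers 18.75, keeping 81.25.

81.25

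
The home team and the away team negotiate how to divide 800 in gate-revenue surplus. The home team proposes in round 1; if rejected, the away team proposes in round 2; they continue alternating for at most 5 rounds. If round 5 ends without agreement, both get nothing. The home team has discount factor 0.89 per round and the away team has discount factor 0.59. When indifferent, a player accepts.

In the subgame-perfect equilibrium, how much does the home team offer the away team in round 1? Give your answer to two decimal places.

Round 5 (the home team proposes): the away team will accept anything ≥ 0, so the home team offers 0 and keeps 800.
Round 4 (the away team proposes): the home team can get 800 next round, worth 0.89 × 800 = 712 now, so the away team offers 712, keeping 88.
Round 3 (the home team proposes): the away team can get 88 next round, worth 0.59 × 88 = 51.92 now. The home team offers 51.92 and keeps 800 − 51.92 = 748.08.
Round 2 (the away team proposes): the home team can get 748.08 next round, worth 0.89 × 748.08 = 665.7912 now. The away team offers 665.7912 and keeps 800 − 665.7912 = 134.2088.
Round 1 (the home team proposes): the away team can get 134.2088 next round, worth 0.59 × 134.2088 = 79.183192 now; the home team offers that and keeps 720.816808.

79.18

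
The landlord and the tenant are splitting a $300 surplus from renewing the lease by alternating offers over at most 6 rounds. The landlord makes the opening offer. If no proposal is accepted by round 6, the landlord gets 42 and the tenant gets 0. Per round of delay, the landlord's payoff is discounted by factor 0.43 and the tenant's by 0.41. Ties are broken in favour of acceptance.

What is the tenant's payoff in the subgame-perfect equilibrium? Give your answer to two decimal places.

85.76

Solve by backward induction from round 6.
Round 6 (the tenant proposes): the landlord gets 42 if talks fail, so the tenant offers 42 and keeps 258.
Round 5 (the landlord proposes): the tenant can get 258 next round, worth 0.41 × 258 = 105.78 now. The landlord offers 105.78 and keeps 300 − 105.78 = 194.22.
Round 4 (the tenant proposes): the landlord can get 194.22 next round, worth 0.43 × 194.22 = 83.5146 now; the tenant offers that and keeps 216.4854.
Round 3 (the landlord proposes): the tenant can get 216.4854 next round, worth 0.41 × 216.4854 = 88.759014 now. The landlord offers 88.759014 and keeps 300 − 88.759014 = 211.240986.
Round 2 (the tenant proposes): the landlord can get 211.240986 next round, worth 0.43 × 211.240986 = 90.83362398 now; the tenant offers that and keeps 209.16637602.
Round 1 (the landlord proposes): the tenant can get 209.16637602 next round, worth 0.41 × 209.16637602 = 85.7582141682 now, so the landlord offers 85.7582141682, keeping 214.2417858318.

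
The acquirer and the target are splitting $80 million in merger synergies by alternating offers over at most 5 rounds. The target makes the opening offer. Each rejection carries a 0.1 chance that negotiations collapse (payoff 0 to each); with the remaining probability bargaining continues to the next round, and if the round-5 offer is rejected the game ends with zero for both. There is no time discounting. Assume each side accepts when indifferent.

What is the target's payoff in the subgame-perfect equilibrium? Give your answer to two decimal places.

Round 5 (the target proposes): the acquirer will accept anything ≥ 0, so the target offers 0 and keeps 80.
Round 4 (the acquirer proposes): rejecting gives the target an expected 0.9 × 80 = 72, so the acquirer offers 72, keeping 8.
Round 3 (the target proposes): rejecting gives the acquirer an expected 0.9 × 8 = 7.2. The target offers 7.2 and keeps 80 − 7.2 = 72.8.
Round 2 (the acquirer proposes): rejecting gives the target an expected 0.9 × 72.8 = 65.52. The acquirer offers 65.52 and keeps 80 − 65.52 = 14.48.
Round 1 (the target proposes): rejecting gives the acquirer an expected 0.9 × 14.48 = 13.032; the target offers that and keeps 66.968.

66.97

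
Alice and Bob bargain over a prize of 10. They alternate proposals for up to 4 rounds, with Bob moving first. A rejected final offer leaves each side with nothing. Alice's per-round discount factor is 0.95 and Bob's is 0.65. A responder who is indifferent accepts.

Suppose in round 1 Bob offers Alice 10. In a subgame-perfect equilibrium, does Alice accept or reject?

Round 4 (Alice proposes): Bob will accept anything ≥ 0, so Alice offers 0 and keeps 10.
Round 3 (Bob proposes): Alice can get 10 next round, worth 0.95 × 10 = 9.5 now, so Bob offers 9.5, keeping 0.5.
Round 2 (Alice proposes): Bob can get 0.5 next round, worth 0.65 × 0.5 = 0.325 now. Alice offers 0.325 and keeps 10 − 0.325 = 9.675.
So by rejecting in round 1, Alice gets 9.675 next round, worth 0.95 × 9.675 = 9.19125 now.
Offer 10 ≥ 9.19125, so Alice accepts.

Accept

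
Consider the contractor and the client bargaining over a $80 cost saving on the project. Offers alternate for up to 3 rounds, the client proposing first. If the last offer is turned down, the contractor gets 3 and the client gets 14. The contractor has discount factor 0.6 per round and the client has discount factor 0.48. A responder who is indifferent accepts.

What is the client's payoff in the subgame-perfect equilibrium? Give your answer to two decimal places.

54.18

Solve by backward induction from round 3.
Round 3 (the client proposes): the contractor gets 3 if talks fail, so the client offers 3 and keeps 77.
Round 2 (the contractor proposes): the client can get 77 next round, worth 0.48 × 77 = 36.96 now, so the contractor offers 36.96, keeping 43.04.
Round 1 (the client proposes): the contractor can get 43.04 next round, worth 0.6 × 43.04 = 25.824 now, so the client offers 25.824, keeping 54.176.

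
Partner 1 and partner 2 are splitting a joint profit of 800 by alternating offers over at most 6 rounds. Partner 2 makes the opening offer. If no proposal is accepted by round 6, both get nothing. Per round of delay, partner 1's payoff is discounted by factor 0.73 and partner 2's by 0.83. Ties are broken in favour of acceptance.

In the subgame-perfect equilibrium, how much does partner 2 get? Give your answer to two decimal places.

426.17

Round 6 (partner 1 proposes): partner 2 will accept anything ≥ 0, so partner 1 offers 0 and keeps 800.
Round 5 (partner 2 proposes): partner 1 can get 800 next round, worth 0.73 × 800 = 584 now. Partner 2 offers 584 and keeps 800 − 584 = 216.
Round 4 (partner 1 proposes): partner 2 can get 216 next round, worth 0.83 × 216 = 179.28 now; partner 1 offers that and keeps 620.72.
Round 3 (partner 2 proposes): partner 1 can get 620.72 next round, worth 0.73 × 620.72 = 453.1256 now. Partner 2 offers 453.1256 and keeps 800 − 453.1256 = 346.8744.
Round 2 (partner 1 proposes): partner 2 can get 346.8744 next round, worth 0.83 × 346.8744 = 287.905752 now; partner 1 offers that and keeps 512.094248.
Round 1 (partner 2 proposes): partner 1 can get 512.094248 next round, worth 0.73 × 512.094248 = 373.82880104 now, so partner 2 offers 373.82880104, keeping 426.17119896.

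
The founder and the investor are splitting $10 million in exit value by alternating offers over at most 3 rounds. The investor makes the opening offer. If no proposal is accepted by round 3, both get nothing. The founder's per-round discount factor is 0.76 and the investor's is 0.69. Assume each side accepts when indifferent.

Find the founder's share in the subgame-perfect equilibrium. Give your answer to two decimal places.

Round 3 (the investor proposes): the founder will accept anything ≥ 0, so the investor offers 0 and keeps 10.
Round 2 (the founder proposes): the investor can get 10 next round, worth 0.69 × 10 = 6.9 now, so the founder offers 6.9, keeping 3.1.
Round 1 (the investor proposes): the founder can get 3.1 next round, worth 0.76 × 3.1 = 2.356 now. The investor offers 2.356 and keeps 10 − 2.356 = 7.644.

2.36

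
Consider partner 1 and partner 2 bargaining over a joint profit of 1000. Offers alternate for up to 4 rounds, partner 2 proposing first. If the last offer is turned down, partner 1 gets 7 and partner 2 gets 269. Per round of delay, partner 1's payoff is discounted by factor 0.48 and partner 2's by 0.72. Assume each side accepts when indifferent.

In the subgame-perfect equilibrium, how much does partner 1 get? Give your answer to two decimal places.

255.66

Round 4 (partner 1 proposes): partner 2 gets 269 if talks fail, so partner 1 offers 269 and keeps 731.
Round 3 (partner 2 proposes): partner 1 can get 731 next round, worth 0.48 × 731 = 350.88 now, so partner 2 offers 350.88, keeping 649.12.
Round 2 (partner 1 proposes): partner 2 can get 649.12 next round, worth 0.72 × 649.12 = 467.3664 now. Partner 1 offers 467.3664 and keeps 1000 − 467.3664 = 532.6336.
Round 1 (partner 2 proposes): partner 1 can get 532.6336 next round, worth 0.48 × 532.6336 = 255.664128 now; partner 2 offers that and keeps 744.335872.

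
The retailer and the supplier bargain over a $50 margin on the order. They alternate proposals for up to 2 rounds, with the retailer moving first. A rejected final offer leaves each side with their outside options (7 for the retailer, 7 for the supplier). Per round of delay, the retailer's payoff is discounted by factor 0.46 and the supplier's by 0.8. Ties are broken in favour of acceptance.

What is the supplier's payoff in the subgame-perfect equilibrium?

Work backward from the last round.
Round 2 (the supplier proposes): the retailer gets 7 if talks fail, so the supplier offers 7 and keeps 43.
Round 1 (the retailer proposes): the supplier can get 43 next round, worth 0.8 × 43 = 34.4 now. The retailer offers 34.4 and keeps 50 − 34.4 = 15.6.

34.4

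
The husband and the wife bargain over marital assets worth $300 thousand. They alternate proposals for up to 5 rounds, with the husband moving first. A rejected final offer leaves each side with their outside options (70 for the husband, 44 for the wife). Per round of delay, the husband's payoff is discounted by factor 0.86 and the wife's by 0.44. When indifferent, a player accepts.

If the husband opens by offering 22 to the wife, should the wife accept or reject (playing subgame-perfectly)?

Reject

Work out the wife's continuation value if the offer is rejected.
Round 5 (the husband proposes): the wife gets 44 if talks fail, so the husband offers 44 and keeps 256.
Round 4 (the wife proposes): the husband can get 256 next round, worth 0.86 × 256 = 220.16 now, so the wife offers 220.16, keeping 79.84.
Round 3 (the husband proposes): the wife can get 79.84 next round, worth 0.44 × 79.84 = 35.1296 now. The husband offers 35.1296 and keeps 300 − 35.1296 = 264.8704.
Round 2 (the wife proposes): the husband can get 264.8704 next round, worth 0.86 × 264.8704 = 227.788544 now. The wife offers 227.788544 and keeps 300 − 227.788544 = 72.211456.
So by rejecting in round 1, the wife gets 72.211456 next round, worth 0.44 × 72.211456 = 31.77304064 now.
Offer 22 < 31.77304064, so the wife rejects.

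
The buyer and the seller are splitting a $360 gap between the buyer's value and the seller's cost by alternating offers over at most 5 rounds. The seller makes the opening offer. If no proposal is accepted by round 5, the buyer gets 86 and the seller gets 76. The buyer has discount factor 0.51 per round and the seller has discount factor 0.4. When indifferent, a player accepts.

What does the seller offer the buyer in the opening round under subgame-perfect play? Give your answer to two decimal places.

Round 5 (the seller proposes): the buyer gets 86 if talks fail, so the seller offers 86 and keeps 274.
Round 4 (the buyer proposes): the seller can get 274 next round, worth 0.4 × 274 = 109.6 now, so the buyer offers 109.6, keeping 250.4.
Round 3 (the seller proposes): the buyer can get 250.4 next round, worth 0.51 × 250.4 = 127.704 now. The seller offers 127.704 and keeps 360 − 127.704 = 232.296.
Round 2 (the buyer proposes): the seller can get 232.296 next round, worth 0.4 × 232.296 = 92.9184 now, so the buyer offers 92.9184, keeping 267.0816.
Round 1 (the seller proposes): the buyer can get 267.0816 next round, worth 0.51 × 267.0816 = 136.211616 now; the seller offers that and keeps 223.788384.

136.21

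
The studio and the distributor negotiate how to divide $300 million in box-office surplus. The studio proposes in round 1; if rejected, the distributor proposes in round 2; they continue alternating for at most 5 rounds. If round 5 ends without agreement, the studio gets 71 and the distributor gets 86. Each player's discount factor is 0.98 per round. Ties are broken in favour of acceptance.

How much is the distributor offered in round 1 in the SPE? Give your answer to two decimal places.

90.85

Work backward from the last round.
Round 5 (the studio proposes): the distributor gets 86 if talks fail, so the studio offers 86 and keeps 214.
Round 4 (the distributor proposes): the studio can get 214 next round, worth 0.98 × 214 = 209.72 now; the distributor offers that and keeps 90.28.
Round 3 (the studio proposes): the distributor can get 90.28 next round, worth 0.98 × 90.28 = 88.4744 now, so the studio offers 88.4744, keeping 211.5256.
Round 2 (the distributor proposes): the studio can get 211.5256 next round, worth 0.98 × 211.5256 = 207.295088 now; the distributor offers that and keeps 92.704912.
Round 1 (the studio proposes): the distributor can get 92.704912 next round, worth 0.98 × 92.704912 = 90.85081376 now, so the studio offers 90.85081376, keeping 209.14918624.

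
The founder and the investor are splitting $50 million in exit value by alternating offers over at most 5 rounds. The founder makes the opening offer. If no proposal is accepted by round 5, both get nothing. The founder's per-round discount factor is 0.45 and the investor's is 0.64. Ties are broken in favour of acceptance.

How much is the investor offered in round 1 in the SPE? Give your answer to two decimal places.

Round 5 (the founder proposes): the investor will accept anything ≥ 0, so the founder offers 0 and keeps 50.
Round 4 (the investor proposes): the founder can get 50 next round, worth 0.45 × 50 = 22.5 now; the investor offers that and keeps 27.5.
Round 3 (the founder proposes): the investor can get 27.5 next round, worth 0.64 × 27.5 = 17.6 now, so the founder offers 17.6, keeping 32.4.
Round 2 (the investor proposes): the founder can get 32.4 next round, worth 0.45 × 32.4 = 14.58 now. The investor offers 14.58 and keeps 50 − 14.58 = 35.42.
Round 1 (the founder proposes): the investor can get 35.42 next round, worth 0.64 × 35.42 = 22.6688 now. The founder offers 22.6688 and keeps 50 − 22.6688 = 27.3312.

22.67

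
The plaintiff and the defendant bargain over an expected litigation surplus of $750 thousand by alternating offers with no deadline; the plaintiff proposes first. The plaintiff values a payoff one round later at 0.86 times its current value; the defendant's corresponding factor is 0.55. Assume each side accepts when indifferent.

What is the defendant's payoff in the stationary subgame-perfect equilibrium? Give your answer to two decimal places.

When the plaintiff proposes, the defendant accepts any offer worth at least 0.55 times what the defendant would get by proposing next round; and vice versa.
This gives x = 750 − 0.55y and y = 750 − 0.86x, where x and y are each side's share when it proposes.
Hence (1 − 0.55·0.86)x = 750(1 − 0.55), i.e. 0.527·x = 337.5.
x ≈ 640.4175; the defendant's share is 750 − x ≈ 109.5825.

109.58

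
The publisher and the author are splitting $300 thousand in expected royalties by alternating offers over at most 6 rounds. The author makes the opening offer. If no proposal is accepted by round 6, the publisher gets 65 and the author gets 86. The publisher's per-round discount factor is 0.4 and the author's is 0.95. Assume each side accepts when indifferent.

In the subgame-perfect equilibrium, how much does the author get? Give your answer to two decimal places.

Round 6 (the publisher proposes): the author gets 86 if talks fail, so the publisher offers 86 and keeps 214.
Round 5 (the author proposes): the publisher can get 214 next round, worth 0.4 × 214 = 85.6 now. The author offers 85.6 and keeps 300 − 85.6 = 214.4.
Round 4 (the publisher proposes): the author can get 214.4 next round, worth 0.95 × 214.4 = 203.68 now, so the publisher offers 203.68, keeping 96.32.
Round 3 (the author proposes): the publisher can get 96.32 next round, worth 0.4 × 96.32 = 38.528 now; the author offers that and keeps 261.472.
Round 2 (the publisher proposes): the author can get 261.472 next round, worth 0.95 × 261.472 = 248.3984 now. The publisher offers 248.3984 and keeps 300 − 248.3984 = 51.6016.
Round 1 (the author proposes): the publisher can get 51.6016 next round, worth 0.4 × 51.6016 = 20.64064 now, so the author offers 20.64064, keeping 279.35936.

279.36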